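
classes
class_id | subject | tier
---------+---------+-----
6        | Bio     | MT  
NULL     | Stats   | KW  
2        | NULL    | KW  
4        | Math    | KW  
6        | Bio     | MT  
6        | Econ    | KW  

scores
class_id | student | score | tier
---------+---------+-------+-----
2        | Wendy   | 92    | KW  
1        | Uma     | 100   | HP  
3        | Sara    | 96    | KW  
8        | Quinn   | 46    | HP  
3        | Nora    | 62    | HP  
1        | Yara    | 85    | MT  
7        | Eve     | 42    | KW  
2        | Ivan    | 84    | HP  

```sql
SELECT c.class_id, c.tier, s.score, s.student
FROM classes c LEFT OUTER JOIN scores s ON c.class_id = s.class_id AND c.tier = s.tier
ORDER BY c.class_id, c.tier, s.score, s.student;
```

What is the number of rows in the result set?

LEFT JOIN keeps every row from `classes`; unmatched rows get NULL for `scores`'s columns.
Matching on c.class_id = s.class_id AND c.tier = s.tier. A NULL in a compared column never satisfies the condition.
- c[0] class_id=6, tier=MT → no match; kept with NULLs on the s side.
- c[1] class_id=NULL, tier=KW → no match; kept with NULLs on the s side.
- c[2] class_id=2, tier=KW → 1 match(es) in s → 1 row(s).
- c[3] class_id=4, tier=KW → no match; kept with NULLs on the s side.
- c[4] class_id=6, tier=MT → no match; kept with NULLs on the s side.
- c[5] class_id=6, tier=KW → no match; kept with NULLs on the s side.
Total: 1 matched + 5 padded = 6 rows.

6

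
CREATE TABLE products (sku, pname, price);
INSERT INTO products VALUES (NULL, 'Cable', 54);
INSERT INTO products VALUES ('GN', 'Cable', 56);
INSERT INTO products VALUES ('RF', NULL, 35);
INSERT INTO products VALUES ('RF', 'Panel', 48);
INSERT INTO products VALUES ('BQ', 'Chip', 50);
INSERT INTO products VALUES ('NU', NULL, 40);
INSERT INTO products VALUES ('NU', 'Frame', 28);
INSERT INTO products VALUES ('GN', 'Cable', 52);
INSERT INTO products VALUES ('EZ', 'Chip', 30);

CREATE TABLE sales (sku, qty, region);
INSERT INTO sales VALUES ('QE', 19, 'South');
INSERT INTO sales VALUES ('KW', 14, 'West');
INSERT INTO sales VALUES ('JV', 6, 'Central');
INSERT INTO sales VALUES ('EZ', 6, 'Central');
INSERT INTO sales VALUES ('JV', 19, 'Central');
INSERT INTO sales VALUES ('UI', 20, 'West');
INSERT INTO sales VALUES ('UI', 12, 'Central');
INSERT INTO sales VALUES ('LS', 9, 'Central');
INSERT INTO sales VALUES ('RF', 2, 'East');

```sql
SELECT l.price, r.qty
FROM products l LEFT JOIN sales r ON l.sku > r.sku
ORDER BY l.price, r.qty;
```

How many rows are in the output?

LEFT JOIN keeps every row from `products`; unmatched rows get NULL for `sales`'s columns.
Matching on l.sku > r.sku. A NULL in a compared column never satisfies the condition.
- l row (sku=NULL): no match → kept, r columns NULL.
- l row (sku=GN): matches 1 r row(s) → 1 output row(s).
- l row (sku=RF): matches 6 r row(s) → 6 output row(s).
- l row (sku=RF): matches 6 r row(s) → 6 output row(s).
- l row (sku=BQ): no match → kept, r columns NULL.
- l row (sku=NU): matches 5 r row(s) → 5 output row(s).
- l row (sku=NU): matches 5 r row(s) → 5 output row(s).
- l row (sku=GN): matches 1 r row(s) → 1 output row(s).
- l row (sku=EZ): no match → kept, r columns NULL.
Total: 24 matched + 3 padded = 27 rows.

27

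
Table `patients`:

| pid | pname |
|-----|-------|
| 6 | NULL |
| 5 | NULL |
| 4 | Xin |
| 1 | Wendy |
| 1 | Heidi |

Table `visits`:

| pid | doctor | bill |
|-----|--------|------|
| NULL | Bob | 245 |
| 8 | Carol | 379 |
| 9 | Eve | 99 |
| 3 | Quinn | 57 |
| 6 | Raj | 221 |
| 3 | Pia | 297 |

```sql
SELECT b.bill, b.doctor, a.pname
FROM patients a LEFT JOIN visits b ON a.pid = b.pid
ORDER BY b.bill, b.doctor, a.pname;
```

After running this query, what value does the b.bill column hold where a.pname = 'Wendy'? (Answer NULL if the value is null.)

LEFT JOIN keeps every row from `patients`; unmatched rows get NULL for `visits`'s columns.
Matching on a.pid = b.pid. A NULL in a compared column never satisfies the condition.
- a row (pid=6): matches 1 b row(s) → 1 output row(s).
- a row (pid=5): no match → kept, b columns NULL.
- a row (pid=4): no match → kept, b columns NULL.
- a row (pid=1): no match → kept, b columns NULL.
- a row (pid=1): no match → kept, b columns NULL.

NULL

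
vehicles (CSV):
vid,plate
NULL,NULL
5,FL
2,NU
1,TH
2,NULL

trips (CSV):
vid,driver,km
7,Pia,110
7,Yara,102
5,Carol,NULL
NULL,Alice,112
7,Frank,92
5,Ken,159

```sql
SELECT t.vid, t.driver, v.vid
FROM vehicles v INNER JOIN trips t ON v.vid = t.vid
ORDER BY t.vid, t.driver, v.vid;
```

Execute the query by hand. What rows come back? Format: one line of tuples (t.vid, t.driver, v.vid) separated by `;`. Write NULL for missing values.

(5, Carol, 5); (5, Ken, 5)

INNER JOIN keeps only pairs where the ON condition holds.
Matching on v.vid = t.vid. A NULL in a compared column never satisfies the condition.
- v[0] vid=NULL → no match; dropped.
- v[1] vid=5 → 2 match(es) in t → 2 row(s).
- v[2] vid=2 → no match; dropped.
- v[3] vid=1 → no match; dropped.
- v[4] vid=2 → no match; dropped.
After projecting and ordering:
t.vid | t.driver | v.vid
5 | Carol | 5
5 | Ken | 5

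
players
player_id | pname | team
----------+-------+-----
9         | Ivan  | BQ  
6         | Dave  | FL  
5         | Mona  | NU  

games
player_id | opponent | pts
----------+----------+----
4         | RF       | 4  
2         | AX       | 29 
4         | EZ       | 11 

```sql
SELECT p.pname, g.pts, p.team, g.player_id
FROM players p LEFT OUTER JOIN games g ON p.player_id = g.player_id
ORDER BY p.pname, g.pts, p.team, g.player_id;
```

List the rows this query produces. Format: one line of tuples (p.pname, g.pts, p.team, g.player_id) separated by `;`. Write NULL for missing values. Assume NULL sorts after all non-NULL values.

(Dave, NULL, FL, NULL); (Ivan, NULL, BQ, NULL); (Mona, NULL, NU, NULL)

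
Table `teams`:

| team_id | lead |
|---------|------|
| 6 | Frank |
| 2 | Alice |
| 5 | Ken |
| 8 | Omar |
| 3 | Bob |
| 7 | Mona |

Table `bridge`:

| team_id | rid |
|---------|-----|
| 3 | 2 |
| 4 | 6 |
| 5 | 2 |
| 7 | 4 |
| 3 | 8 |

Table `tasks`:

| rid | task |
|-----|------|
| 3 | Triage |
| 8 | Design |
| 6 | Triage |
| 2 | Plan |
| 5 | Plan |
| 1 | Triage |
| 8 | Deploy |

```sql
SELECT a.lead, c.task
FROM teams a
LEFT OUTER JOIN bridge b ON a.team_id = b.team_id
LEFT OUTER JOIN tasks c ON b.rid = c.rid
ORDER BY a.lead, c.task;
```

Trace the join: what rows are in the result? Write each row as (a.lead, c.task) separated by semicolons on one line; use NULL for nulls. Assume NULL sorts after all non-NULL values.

(Alice, NULL); (Bob, Deploy); (Bob, Design); (Bob, Plan); (Frank, NULL); (Ken, Plan); (Mona, NULL); (Omar, NULL)

Step 1 — a LEFT JOIN b on team_id → 7 row(s).
Then LEFT JOIN `tasks c` on rid: each of those 7 rows is kept; rows whose b.rid has no match in c get NULL for c's columns.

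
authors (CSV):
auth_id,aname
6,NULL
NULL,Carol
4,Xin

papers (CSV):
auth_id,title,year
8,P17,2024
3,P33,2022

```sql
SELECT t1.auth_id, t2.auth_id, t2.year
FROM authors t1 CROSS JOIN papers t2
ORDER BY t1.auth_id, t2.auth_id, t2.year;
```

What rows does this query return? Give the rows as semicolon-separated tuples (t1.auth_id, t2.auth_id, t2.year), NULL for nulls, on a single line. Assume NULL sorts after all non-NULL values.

(4, 3, 2022); (4, 8, 2024); (6, 3, 2022); (6, 8, 2024); (NULL, 3, 2022); (NULL, 8, 2024)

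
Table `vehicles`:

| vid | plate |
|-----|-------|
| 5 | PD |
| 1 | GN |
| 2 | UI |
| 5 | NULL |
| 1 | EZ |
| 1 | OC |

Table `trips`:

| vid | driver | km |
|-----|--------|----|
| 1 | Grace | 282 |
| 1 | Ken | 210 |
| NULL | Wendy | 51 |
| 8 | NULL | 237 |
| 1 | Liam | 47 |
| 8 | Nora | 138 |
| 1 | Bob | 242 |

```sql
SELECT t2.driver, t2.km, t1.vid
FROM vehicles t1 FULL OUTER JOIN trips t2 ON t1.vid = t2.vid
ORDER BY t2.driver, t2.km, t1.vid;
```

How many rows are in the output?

18

FULL OUTER JOIN keeps every row from both sides; unmatched rows get NULL for the other side's columns.
Matching on t1.vid = t2.vid. A NULL in a compared column never satisfies the condition.
- t1[0] vid=5 → no match; kept with NULLs on the t2 side.
- t1[1] vid=1 → 4 match(es) in t2 → 4 row(s).
- t1[2] vid=2 → no match; kept with NULLs on the t2 side.
- t1[3] vid=5 → no match; kept with NULLs on the t2 side.
- t1[4] vid=1 → 4 match(es) in t2 → 4 row(s).
- t1[5] vid=1 → 4 match(es) in t2 → 4 row(s).
- 3 t2 row(s) had no t1 match → kept, t1 columns NULL.
Total: 12 matched + 6 padded = 18 rows.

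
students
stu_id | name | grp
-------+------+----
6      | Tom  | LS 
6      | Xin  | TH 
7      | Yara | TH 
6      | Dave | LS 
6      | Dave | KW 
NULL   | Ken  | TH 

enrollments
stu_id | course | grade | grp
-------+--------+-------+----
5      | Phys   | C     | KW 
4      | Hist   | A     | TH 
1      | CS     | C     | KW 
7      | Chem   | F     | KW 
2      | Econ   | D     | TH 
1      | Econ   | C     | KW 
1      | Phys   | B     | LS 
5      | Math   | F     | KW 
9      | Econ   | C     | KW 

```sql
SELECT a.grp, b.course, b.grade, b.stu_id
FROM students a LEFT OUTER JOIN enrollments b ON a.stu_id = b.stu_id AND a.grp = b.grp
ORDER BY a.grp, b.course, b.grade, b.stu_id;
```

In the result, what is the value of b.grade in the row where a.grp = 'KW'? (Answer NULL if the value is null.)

NULL

LEFT JOIN keeps every row from `students`; unmatched rows get NULL for `enrollments`'s columns.
Matching on a.stu_id = b.stu_id AND a.grp = b.grp. A NULL in a compared column never satisfies the condition.
- a (stu_id=6, grp=LS) has no partner → padded with NULL.
- a (stu_id=6, grp=TH) has no partner → padded with NULL.
- a (stu_id=7, grp=TH) has no partner → padded with NULL.
- a (stu_id=6, grp=LS) has no partner → padded with NULL.
- a (stu_id=6, grp=KW) has no partner → padded with NULL.
- a (stu_id=NULL, grp=TH) has no partner → padded with NULL.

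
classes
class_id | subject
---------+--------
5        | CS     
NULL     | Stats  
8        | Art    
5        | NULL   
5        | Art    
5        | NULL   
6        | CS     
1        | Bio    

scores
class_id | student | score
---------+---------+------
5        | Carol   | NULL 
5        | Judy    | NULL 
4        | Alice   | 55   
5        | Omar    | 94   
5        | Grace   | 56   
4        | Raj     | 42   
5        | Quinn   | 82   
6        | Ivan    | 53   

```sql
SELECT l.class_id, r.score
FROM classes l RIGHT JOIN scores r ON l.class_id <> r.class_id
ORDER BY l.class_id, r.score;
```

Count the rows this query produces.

RIGHT JOIN keeps every row from `scores`; unmatched rows get NULL for `classes`'s columns.
Matching on l.class_id <> r.class_id. A NULL in a compared column never satisfies the condition.
Matched pairs: 35; unmatched r rows kept: 0.
Total: 35 rows.

35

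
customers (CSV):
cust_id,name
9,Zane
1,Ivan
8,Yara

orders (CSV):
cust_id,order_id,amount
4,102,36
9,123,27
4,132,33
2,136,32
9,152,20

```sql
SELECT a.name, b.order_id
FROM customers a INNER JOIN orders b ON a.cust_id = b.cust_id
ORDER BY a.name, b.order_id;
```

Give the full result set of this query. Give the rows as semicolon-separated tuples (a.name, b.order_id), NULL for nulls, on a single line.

INNER JOIN keeps only pairs where the ON condition holds.
Matching on a.cust_id = b.cust_id.
- a[0] cust_id=9 → 2 match(es) in b → 2 row(s).
- a[1] cust_id=1 → no match; dropped.
- a[2] cust_id=8 → no match; dropped.
After projecting and ordering:
a.name | b.order_id
Zane | 123
Zane | 152

(Zane, 123); (Zane, 152)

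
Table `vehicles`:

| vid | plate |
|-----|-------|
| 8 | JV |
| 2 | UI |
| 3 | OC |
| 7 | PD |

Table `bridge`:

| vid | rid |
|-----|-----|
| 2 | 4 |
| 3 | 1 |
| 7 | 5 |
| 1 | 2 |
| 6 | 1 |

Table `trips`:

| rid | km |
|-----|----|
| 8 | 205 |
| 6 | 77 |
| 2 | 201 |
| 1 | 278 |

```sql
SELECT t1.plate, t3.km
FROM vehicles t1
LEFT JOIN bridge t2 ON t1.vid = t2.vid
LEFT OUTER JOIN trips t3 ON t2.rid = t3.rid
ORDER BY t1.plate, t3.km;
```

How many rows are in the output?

4

Joins associate left-to-right: vehicles LEFT JOIN bridge on vid gives 4 intermediate row(s).
Then LEFT JOIN `trips t3` on rid: each of those 4 rows is kept; rows whose t2.rid has no match in t3 get NULL for t3's columns.
Result: 4 row(s).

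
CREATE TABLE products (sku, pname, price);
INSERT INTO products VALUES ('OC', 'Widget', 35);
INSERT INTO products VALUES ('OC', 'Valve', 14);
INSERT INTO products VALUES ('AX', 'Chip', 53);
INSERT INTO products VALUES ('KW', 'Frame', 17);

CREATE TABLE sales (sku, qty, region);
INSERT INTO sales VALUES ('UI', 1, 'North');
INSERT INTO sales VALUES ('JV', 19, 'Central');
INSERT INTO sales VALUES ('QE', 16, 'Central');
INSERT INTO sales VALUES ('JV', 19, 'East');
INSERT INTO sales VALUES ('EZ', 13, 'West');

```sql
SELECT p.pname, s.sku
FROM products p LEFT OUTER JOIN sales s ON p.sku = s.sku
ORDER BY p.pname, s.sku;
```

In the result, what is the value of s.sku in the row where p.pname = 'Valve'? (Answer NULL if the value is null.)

NULL

LEFT JOIN keeps every row from `products`; unmatched rows get NULL for `sales`'s columns.
Matching on p.sku = s.sku.
Matched pairs: 0; unmatched p rows kept: 4.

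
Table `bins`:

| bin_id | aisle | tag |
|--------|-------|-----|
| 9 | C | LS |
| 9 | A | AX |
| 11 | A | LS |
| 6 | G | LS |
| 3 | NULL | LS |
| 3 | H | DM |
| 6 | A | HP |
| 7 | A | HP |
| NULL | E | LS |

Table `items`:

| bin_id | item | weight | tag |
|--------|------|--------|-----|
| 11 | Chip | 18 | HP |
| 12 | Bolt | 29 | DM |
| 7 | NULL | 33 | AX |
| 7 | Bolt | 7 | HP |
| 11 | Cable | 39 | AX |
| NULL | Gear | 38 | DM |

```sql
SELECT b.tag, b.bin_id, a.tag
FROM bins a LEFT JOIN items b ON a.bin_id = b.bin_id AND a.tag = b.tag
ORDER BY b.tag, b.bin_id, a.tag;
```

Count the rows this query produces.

LEFT JOIN keeps every row from `bins`; unmatched rows get NULL for `items`'s columns.
Matching on a.bin_id = b.bin_id AND a.tag = b.tag. A NULL in a compared column never satisfies the condition.
- a row (bin_id=9, tag=LS): no match → kept, b columns NULL.
- a row (bin_id=9, tag=AX): no match → kept, b columns NULL.
- a row (bin_id=11, tag=LS): no match → kept, b columns NULL.
- a row (bin_id=6, tag=LS): no match → kept, b columns NULL.
- a row (bin_id=3, tag=LS): no match → kept, b columns NULL.
- a row (bin_id=3, tag=DM): no match → kept, b columns NULL.
- a row (bin_id=6, tag=HP): no match → kept, b columns NULL.
- a row (bin_id=7, tag=HP): matches 1 b row(s) → 1 output row(s).
- a row (bin_id=NULL, tag=LS): no match → kept, b columns NULL.
Total: 1 matched + 8 padded = 9 rows.

9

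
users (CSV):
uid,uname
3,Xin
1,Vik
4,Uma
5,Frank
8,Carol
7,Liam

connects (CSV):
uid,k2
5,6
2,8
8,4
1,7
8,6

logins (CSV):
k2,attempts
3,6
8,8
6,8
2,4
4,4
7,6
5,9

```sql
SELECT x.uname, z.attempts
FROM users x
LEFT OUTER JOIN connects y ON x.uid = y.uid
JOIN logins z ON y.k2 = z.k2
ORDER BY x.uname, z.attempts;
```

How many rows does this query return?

4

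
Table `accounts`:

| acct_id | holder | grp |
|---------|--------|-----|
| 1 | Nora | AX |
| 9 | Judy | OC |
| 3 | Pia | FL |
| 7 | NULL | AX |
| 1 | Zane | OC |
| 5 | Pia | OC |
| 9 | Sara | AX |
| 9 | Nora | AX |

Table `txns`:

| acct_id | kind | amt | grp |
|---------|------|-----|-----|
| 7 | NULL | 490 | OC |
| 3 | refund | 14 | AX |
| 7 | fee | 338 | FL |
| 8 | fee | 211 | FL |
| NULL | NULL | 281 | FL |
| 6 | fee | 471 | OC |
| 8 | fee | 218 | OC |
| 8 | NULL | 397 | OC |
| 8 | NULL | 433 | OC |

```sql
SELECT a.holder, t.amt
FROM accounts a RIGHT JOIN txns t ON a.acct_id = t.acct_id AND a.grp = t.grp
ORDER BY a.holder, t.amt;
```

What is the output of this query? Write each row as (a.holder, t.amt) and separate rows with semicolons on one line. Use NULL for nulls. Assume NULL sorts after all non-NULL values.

(NULL, 14); (NULL, 211); (NULL, 218); (NULL, 281); (NULL, 338); (NULL, 397); (NULL, 433); (NULL, 471); (NULL, 490)

RIGHT JOIN keeps every row from `txns`; unmatched rows get NULL for `accounts`'s columns.
Matching on a.acct_id = t.acct_id AND a.grp = t.grp. A NULL in a compared column never satisfies the condition.
- a row (acct_id=1, grp=AX): no match.
- a row (acct_id=9, grp=OC): no match.
- a row (acct_id=3, grp=FL): no match.
- a row (acct_id=7, grp=AX): no match.
- a row (acct_id=1, grp=OC): no match.
- a row (acct_id=5, grp=OC): no match.
- a row (acct_id=9, grp=AX): no match.
- a row (acct_id=9, grp=AX): no match.
- plus 9 unmatched t row(s), each kept with NULL a columns.
After projecting and ordering:
a.holder | t.amt
NULL | 14
NULL | 211
NULL | 218
NULL | 281
NULL | 338
NULL | 397
NULL | 433
NULL | 471
NULL | 490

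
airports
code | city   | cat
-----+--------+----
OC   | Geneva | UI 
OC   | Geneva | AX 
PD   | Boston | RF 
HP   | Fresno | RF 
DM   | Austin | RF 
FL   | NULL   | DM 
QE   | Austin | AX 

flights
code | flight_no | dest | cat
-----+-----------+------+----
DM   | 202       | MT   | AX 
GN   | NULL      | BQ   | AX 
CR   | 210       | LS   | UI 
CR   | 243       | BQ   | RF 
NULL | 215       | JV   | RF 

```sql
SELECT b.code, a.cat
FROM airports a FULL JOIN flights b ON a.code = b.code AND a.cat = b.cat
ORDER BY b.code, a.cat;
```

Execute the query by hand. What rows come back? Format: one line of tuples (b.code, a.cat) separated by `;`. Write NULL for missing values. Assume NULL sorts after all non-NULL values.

FULL OUTER JOIN keeps every row from both sides; unmatched rows get NULL for the other side's columns.
Matching on a.code = b.code AND a.cat = b.cat. A NULL in a compared column never satisfies the condition.
- code=OC, cat=UI: no b row matches, row kept with b columns NULL.
- code=OC, cat=AX: no b row matches, row kept with b columns NULL.
- code=PD, cat=RF: no b row matches, row kept with b columns NULL.
- code=HP, cat=RF: no b row matches, row kept with b columns NULL.
- code=DM, cat=RF: no b row matches, row kept with b columns NULL.
- code=FL, cat=DM: no b row matches, row kept with b columns NULL.
- code=QE, cat=AX: no b row matches, row kept with b columns NULL.
- 5 b row(s) had no a match → kept, a columns NULL.

(CR, NULL); (CR, NULL); (DM, NULL); (GN, NULL); (NULL, AX); (NULL, AX); (NULL, DM); (NULL, RF); (NULL, RF); (NULL, RF); (NULL, UI); (NULL, NULL)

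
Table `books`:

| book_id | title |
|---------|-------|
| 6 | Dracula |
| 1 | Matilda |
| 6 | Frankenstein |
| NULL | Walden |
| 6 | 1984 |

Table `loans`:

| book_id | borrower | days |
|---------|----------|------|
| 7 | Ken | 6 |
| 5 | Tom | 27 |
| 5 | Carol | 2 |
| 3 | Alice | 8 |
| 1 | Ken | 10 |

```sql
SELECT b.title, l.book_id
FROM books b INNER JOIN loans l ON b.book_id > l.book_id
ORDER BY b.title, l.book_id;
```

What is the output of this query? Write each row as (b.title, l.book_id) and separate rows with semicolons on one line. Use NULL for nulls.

INNER JOIN keeps only pairs where the ON condition holds.
Matching on b.book_id > l.book_id. A NULL in a compared column never satisfies the condition.
- b row (book_id=6): matches 4 l row(s) → 4 output row(s).
- b row (book_id=1): no match → dropped.
- b row (book_id=6): matches 4 l row(s) → 4 output row(s).
- b row (book_id=NULL): no match → dropped.
- b row (book_id=6): matches 4 l row(s) → 4 output row(s).

(1984, 1); (1984, 3); (1984, 5); (1984, 5); (Dracula, 1); (Dracula, 3); (Dracula, 5); (Dracula, 5); (Frankenstein, 1); (Frankenstein, 3); (Frankenstein, 5); (Frankenstein, 5)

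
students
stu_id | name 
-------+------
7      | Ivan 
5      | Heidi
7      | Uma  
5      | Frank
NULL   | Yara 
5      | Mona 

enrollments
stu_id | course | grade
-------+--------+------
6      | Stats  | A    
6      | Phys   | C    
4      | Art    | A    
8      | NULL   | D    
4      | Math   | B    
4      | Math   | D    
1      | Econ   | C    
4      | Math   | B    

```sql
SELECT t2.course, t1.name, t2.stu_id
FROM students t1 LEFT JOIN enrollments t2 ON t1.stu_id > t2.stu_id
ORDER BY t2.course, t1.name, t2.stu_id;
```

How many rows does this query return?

30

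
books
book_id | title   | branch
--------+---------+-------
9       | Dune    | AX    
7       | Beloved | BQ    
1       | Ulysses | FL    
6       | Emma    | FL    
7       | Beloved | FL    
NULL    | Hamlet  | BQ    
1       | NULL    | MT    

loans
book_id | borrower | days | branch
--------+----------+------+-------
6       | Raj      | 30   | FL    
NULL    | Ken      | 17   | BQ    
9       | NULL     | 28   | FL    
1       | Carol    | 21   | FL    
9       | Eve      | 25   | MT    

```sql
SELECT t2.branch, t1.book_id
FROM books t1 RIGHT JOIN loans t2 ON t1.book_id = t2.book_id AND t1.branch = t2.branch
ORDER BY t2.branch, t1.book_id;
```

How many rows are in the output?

5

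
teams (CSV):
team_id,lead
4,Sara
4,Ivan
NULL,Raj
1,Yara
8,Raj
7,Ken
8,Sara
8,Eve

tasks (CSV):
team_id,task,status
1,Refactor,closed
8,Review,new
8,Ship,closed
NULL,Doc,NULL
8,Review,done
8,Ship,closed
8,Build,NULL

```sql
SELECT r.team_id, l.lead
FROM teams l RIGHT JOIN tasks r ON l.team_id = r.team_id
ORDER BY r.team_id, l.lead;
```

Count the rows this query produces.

17

RIGHT JOIN keeps every row from `tasks`; unmatched rows get NULL for `teams`'s columns.
Matching on l.team_id = r.team_id. A NULL in a compared column never satisfies the condition.
- l row (team_id=4): no match.
- l row (team_id=4): no match.
- l row (team_id=NULL): no match.
- l row (team_id=1): matches 1 r row(s) → 1 output row(s).
- l row (team_id=8): matches 5 r row(s) → 5 output row(s).
- l row (team_id=7): no match.
- l row (team_id=8): matches 5 r row(s) → 5 output row(s).
- l row (team_id=8): matches 5 r row(s) → 5 output row(s).
- 1 row(s) from r found no l partner → padded with NULL.
Total: 16 matched + 1 padded = 17 rows.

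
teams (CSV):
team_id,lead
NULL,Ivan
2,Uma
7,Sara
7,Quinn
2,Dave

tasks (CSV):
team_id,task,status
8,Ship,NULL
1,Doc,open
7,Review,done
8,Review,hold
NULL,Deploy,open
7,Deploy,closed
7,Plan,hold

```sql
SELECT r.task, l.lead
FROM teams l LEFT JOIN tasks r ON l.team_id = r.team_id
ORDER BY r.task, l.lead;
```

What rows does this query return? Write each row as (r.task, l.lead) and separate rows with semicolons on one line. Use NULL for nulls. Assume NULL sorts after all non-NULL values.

LEFT JOIN keeps every row from `teams`; unmatched rows get NULL for `tasks`'s columns.
Matching on l.team_id = r.team_id. A NULL in a compared column never satisfies the condition.
- l[0] team_id=NULL → no match; kept with NULLs on the r side.
- l[1] team_id=2 → no match; kept with NULLs on the r side.
- l[2] team_id=7 → 3 match(es) in r → 3 row(s).
- l[3] team_id=7 → 3 match(es) in r → 3 row(s).
- l[4] team_id=2 → no match; kept with NULLs on the r side.
After projecting and ordering:
r.task | l.lead
Deploy | Quinn
Deploy | Sara
Plan | Quinn
Plan | Sara
Review | Quinn
Review | Sara
NULL | Dave
NULL | Ivan
NULL | Uma

(Deploy, Quinn); (Deploy, Sara); (Plan, Quinn); (Plan, Sara); (Review, Quinn); (Review, Sara); (NULL, Dave); (NULL, Ivan); (NULL, Uma)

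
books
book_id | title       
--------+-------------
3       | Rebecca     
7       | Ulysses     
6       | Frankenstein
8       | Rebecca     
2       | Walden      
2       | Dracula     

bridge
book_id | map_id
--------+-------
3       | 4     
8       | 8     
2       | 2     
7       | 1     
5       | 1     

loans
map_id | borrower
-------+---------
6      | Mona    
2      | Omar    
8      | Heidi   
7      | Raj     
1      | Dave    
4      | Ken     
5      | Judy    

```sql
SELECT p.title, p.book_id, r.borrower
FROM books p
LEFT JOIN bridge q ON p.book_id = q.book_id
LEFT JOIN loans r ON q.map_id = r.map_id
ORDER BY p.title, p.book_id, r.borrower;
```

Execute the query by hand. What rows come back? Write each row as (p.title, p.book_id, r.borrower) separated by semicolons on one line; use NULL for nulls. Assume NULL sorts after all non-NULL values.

Step 1 — p LEFT JOIN q on book_id → 6 row(s).
Then LEFT JOIN `loans r` on map_id: each of those 6 rows is kept; rows whose q.map_id has no match in r get NULL for r's columns.

(Dracula, 2, Omar); (Frankenstein, 6, NULL); (Rebecca, 3, Ken); (Rebecca, 8, Heidi); (Ulysses, 7, Dave); (Walden, 2, Omar)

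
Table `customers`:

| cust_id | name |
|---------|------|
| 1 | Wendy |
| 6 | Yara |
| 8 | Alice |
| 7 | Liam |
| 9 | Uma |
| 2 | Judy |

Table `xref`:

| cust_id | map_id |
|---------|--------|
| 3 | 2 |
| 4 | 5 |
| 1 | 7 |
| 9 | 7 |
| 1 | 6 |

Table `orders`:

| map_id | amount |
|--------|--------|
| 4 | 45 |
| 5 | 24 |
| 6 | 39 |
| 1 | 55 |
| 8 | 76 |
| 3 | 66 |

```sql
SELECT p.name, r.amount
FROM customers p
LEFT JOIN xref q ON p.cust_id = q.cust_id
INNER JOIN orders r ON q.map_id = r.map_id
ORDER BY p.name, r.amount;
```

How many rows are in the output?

1

Step 1 — p LEFT JOIN q on cust_id → 7 row(s).
Then INNER JOIN `orders r` on map_id: keep only rows whose q.map_id appears in r.
Result: 1 row(s).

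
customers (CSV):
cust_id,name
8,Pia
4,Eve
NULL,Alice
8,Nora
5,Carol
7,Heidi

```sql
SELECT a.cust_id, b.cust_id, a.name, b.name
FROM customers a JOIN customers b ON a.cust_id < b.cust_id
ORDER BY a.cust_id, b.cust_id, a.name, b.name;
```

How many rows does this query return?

9

INNER JOIN keeps only pairs where the ON condition holds.
Matching on a.cust_id < b.cust_id. A NULL in a compared column never satisfies the condition.
- cust_id=8: no matching b row, dropped.
- cust_id=4: 4 matching b row(s), so 4 row(s) emitted.
- cust_id=NULL: no matching b row, dropped.
- cust_id=8: no matching b row, dropped.
- cust_id=5: 3 matching b row(s), so 3 row(s) emitted.
- cust_id=7: 2 matching b row(s), so 2 row(s) emitted.
Total: 9 rows.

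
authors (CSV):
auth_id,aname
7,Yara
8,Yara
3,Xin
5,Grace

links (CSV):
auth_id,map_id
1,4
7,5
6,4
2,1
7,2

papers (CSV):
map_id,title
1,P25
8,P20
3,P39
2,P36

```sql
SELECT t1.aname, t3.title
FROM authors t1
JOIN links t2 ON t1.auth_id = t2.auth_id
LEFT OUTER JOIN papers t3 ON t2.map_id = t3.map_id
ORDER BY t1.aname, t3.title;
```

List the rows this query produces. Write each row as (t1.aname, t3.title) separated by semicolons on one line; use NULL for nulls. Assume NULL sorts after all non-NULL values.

(Yara, P36); (Yara, NULL)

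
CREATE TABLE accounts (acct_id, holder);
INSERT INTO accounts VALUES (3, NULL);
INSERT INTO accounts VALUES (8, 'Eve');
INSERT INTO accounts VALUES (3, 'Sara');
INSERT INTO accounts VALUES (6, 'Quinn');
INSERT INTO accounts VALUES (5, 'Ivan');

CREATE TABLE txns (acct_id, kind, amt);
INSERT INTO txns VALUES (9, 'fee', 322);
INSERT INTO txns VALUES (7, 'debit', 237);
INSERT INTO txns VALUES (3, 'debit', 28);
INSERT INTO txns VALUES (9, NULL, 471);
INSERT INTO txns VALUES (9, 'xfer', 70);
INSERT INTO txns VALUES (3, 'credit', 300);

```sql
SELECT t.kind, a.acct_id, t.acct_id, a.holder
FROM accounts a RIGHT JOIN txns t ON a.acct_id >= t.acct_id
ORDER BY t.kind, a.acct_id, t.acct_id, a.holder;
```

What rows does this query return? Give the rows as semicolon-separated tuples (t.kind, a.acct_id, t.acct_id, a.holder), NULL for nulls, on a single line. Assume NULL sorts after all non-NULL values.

(credit, 3, 3, Sara); (credit, 3, 3, NULL); (credit, 5, 3, Ivan); (credit, 6, 3, Quinn); (credit, 8, 3, Eve); (debit, 3, 3, Sara); (debit, 3, 3, NULL); (debit, 5, 3, Ivan); (debit, 6, 3, Quinn); (debit, 8, 3, Eve); (debit, 8, 7, Eve); (fee, NULL, 9, NULL); (xfer, NULL, 9, NULL); (NULL, NULL, 9, NULL)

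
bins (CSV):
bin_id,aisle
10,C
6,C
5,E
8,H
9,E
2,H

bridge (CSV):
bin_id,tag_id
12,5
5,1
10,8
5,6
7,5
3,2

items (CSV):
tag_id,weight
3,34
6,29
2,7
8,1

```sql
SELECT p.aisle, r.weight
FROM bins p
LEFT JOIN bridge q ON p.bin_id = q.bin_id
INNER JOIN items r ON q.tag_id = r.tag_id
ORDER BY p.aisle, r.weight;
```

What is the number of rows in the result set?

2

Step 1 — p LEFT JOIN q on bin_id → 7 row(s).
Then INNER JOIN `items r` on tag_id: keep only rows whose q.tag_id appears in r.
Result: 2 row(s).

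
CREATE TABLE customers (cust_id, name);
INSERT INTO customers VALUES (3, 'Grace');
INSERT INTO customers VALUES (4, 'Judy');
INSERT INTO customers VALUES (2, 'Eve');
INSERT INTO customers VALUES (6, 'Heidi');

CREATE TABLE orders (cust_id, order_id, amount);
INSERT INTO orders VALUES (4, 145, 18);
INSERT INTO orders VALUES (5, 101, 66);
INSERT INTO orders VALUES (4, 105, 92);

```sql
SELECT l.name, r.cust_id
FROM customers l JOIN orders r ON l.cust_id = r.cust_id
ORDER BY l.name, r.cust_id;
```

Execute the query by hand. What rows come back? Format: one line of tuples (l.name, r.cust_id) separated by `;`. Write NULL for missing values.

(Judy, 4); (Judy, 4)

INNER JOIN keeps only pairs where the ON condition holds.
Matching on l.cust_id = r.cust_id.
- l[0] cust_id=3 → no match; dropped.
- l[1] cust_id=4 → 2 match(es) in r → 2 row(s).
- l[2] cust_id=2 → no match; dropped.
- l[3] cust_id=6 → no match; dropped.
After projecting and ordering:
l.name | r.cust_id
Judy | 4
Judy | 4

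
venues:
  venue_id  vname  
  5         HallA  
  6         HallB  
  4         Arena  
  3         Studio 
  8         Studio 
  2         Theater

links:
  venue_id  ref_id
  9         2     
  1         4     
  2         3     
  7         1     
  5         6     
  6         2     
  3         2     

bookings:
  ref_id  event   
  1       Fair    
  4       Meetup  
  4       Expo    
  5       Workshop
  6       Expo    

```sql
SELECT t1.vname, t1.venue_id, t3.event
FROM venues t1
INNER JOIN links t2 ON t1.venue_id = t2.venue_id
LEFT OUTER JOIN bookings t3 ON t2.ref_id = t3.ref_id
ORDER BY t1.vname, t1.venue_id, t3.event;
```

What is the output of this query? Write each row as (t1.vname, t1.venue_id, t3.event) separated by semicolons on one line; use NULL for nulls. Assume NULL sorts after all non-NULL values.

(HallA, 5, Expo); (HallB, 6, NULL); (Studio, 3, NULL); (Theater, 2, NULL)

Step 1 — t1 INNER JOIN t2 on venue_id → 4 row(s).
Then LEFT JOIN `bookings t3` on ref_id: each of those 4 rows is kept; rows whose t2.ref_id has no match in t3 get NULL for t3's columns.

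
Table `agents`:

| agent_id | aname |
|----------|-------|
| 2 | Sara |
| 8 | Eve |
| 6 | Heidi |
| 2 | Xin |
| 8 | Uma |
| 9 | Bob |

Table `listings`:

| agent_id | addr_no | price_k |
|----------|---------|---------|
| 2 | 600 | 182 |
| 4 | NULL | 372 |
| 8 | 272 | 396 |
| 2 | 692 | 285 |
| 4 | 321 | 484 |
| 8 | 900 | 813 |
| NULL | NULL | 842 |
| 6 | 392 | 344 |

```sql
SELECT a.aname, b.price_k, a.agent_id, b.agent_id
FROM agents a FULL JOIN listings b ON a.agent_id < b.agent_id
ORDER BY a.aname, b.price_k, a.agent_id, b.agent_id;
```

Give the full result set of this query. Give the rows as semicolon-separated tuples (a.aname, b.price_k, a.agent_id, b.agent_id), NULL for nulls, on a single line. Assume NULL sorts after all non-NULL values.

FULL OUTER JOIN keeps every row from both sides; unmatched rows get NULL for the other side's columns.
Matching on a.agent_id < b.agent_id. A NULL in a compared column never satisfies the condition.
- agent_id=2: 5 matching b row(s), so 5 row(s) emitted.
- agent_id=8: no b row matches, row kept with b columns NULL.
- agent_id=6: 2 matching b row(s), so 2 row(s) emitted.
- agent_id=2: 5 matching b row(s), so 5 row(s) emitted.
- agent_id=8: no b row matches, row kept with b columns NULL.
- agent_id=9: no b row matches, row kept with b columns NULL.
- plus 3 unmatched b row(s), each kept with NULL a columns.

(Bob, NULL, 9, NULL); (Eve, NULL, 8, NULL); (Heidi, 396, 6, 8); (Heidi, 813, 6, 8); (Sara, 344, 2, 6); (Sara, 372, 2, 4); (Sara, 396, 2, 8); (Sara, 484, 2, 4); (Sara, 813, 2, 8); (Uma, NULL, 8, NULL); (Xin, 344, 2, 6); (Xin, 372, 2, 4); (Xin, 396, 2, 8); (Xin, 484, 2, 4); (Xin, 813, 2, 8); (NULL, 182, NULL, 2); (NULL, 285, NULL, 2); (NULL, 842, NULL, NULL)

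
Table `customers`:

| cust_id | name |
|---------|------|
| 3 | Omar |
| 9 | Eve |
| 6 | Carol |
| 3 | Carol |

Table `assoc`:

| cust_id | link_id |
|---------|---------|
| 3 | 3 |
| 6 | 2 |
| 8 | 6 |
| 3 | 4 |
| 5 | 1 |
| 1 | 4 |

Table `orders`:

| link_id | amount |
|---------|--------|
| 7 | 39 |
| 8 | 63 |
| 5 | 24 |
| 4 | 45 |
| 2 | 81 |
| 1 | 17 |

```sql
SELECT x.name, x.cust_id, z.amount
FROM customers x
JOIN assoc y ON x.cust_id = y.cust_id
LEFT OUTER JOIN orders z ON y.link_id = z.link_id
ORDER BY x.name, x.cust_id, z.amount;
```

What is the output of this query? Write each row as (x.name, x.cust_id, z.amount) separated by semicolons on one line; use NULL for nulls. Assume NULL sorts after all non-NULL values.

(Carol, 3, 45); (Carol, 3, NULL); (Carol, 6, 81); (Omar, 3, 45); (Omar, 3, NULL)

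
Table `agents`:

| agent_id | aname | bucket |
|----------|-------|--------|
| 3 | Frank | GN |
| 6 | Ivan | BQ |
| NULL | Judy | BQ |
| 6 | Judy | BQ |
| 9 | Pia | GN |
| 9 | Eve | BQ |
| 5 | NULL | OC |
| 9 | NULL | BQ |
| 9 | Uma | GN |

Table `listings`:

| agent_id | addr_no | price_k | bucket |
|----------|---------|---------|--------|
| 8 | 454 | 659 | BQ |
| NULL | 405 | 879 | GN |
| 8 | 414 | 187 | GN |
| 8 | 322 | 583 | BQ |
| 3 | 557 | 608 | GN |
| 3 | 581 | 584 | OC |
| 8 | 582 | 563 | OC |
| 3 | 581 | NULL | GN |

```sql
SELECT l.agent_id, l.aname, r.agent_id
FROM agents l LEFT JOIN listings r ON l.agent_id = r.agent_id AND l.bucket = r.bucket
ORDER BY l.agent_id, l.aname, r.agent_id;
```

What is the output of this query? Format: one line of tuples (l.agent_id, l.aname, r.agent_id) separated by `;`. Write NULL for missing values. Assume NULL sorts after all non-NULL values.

(3, Frank, 3); (3, Frank, 3); (5, NULL, NULL); (6, Ivan, NULL); (6, Judy, NULL); (9, Eve, NULL); (9, Pia, NULL); (9, Uma, NULL); (9, NULL, NULL); (NULL, Judy, NULL)

LEFT JOIN keeps every row from `agents`; unmatched rows get NULL for `listings`'s columns.
Matching on l.agent_id = r.agent_id AND l.bucket = r.bucket. A NULL in a compared column never satisfies the condition.
- l[0] agent_id=3, bucket=GN → 2 match(es) in r → 2 row(s).
- l[1] agent_id=6, bucket=BQ → no match; kept with NULLs on the r side.
- l[2] agent_id=NULL, bucket=BQ → no match; kept with NULLs on the r side.
- l[3] agent_id=6, bucket=BQ → no match; kept with NULLs on the r side.
- l[4] agent_id=9, bucket=GN → no match; kept with NULLs on the r side.
- l[5] agent_id=9, bucket=BQ → no match; kept with NULLs on the r side.
- l[6] agent_id=5, bucket=OC → no match; kept with NULLs on the r side.
- l[7] agent_id=9, bucket=BQ → no match; kept with NULLs on the r side.
- l[8] agent_id=9, bucket=GN → no match; kept with NULLs on the r side.
After projecting and ordering:
l.agent_id | l.aname | r.agent_id
3 | Frank | 3
3 | Frank | 3
5 | NULL | NULL
6 | Ivan | NULL
6 | Judy | NULL
9 | Eve | NULL
9 | Pia | NULL
9 | Uma | NULL
9 | NULL | NULL
NULL | Judy | NULL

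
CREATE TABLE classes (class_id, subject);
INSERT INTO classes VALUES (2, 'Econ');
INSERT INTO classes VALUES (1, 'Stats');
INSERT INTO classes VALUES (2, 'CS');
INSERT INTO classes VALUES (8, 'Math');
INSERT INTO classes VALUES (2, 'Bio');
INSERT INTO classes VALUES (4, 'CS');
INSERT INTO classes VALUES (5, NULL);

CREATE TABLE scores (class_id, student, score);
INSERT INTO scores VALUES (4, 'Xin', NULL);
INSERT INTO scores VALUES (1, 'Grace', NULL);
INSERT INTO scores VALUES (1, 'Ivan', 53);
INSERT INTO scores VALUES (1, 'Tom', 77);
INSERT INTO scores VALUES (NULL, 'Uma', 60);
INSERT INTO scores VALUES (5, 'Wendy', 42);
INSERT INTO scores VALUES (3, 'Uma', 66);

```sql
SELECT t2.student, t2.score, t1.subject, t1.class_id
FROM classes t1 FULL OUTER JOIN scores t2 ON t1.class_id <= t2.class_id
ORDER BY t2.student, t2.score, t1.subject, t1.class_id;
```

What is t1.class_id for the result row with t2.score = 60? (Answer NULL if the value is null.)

FULL OUTER JOIN keeps every row from both sides; unmatched rows get NULL for the other side's columns.
Matching on t1.class_id <= t2.class_id. A NULL in a compared column never satisfies the condition.
- class_id=2: 3 matching t2 row(s), so 3 row(s) emitted.
- class_id=1: 6 matching t2 row(s), so 6 row(s) emitted.
- class_id=2: 3 matching t2 row(s), so 3 row(s) emitted.
- class_id=8: no t2 row matches, row kept with t2 columns NULL.
- class_id=2: 3 matching t2 row(s), so 3 row(s) emitted.
- class_id=4: 2 matching t2 row(s), so 2 row(s) emitted.
- class_id=5: 1 matching t2 row(s), so 1 row(s) emitted.
- plus 1 unmatched t2 row(s), each kept with NULL t1 columns.

NULL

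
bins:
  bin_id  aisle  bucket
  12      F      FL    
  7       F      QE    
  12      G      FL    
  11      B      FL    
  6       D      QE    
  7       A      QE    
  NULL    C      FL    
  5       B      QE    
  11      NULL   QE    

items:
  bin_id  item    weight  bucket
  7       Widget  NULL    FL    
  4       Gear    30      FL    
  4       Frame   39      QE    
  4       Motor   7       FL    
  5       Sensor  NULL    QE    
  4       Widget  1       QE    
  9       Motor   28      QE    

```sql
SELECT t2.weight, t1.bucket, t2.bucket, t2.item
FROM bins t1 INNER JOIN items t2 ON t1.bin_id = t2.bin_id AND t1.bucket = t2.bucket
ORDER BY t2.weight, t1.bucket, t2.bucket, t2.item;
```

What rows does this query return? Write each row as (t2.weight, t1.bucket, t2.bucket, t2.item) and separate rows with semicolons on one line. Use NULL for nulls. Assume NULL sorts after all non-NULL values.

INNER JOIN keeps only pairs where the ON condition holds.
Matching on t1.bin_id = t2.bin_id AND t1.bucket = t2.bucket. A NULL in a compared column never satisfies the condition.
Matched pairs: 1.

(NULL, QE, QE, Sensor)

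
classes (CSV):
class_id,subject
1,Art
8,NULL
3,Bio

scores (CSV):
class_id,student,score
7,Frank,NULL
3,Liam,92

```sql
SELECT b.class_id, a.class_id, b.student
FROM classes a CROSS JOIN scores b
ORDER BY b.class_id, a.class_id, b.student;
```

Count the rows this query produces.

CROSS JOIN pairs every row of `classes` with every row of `scores`: 3 × 2 = 6 rows.

6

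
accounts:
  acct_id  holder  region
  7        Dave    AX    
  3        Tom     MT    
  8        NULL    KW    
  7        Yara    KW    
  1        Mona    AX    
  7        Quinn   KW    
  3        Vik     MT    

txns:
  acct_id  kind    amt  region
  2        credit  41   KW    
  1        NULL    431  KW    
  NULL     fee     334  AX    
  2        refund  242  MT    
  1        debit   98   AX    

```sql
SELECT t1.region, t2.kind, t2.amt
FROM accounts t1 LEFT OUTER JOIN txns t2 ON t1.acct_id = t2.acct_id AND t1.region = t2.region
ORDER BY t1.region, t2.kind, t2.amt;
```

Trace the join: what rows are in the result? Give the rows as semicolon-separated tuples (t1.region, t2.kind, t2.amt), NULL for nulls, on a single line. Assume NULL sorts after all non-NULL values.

LEFT JOIN keeps every row from `accounts`; unmatched rows get NULL for `txns`'s columns.
Matching on t1.acct_id = t2.acct_id AND t1.region = t2.region. A NULL in a compared column never satisfies the condition.
- t1 row (acct_id=7, region=AX): no match → kept, t2 columns NULL.
- t1 row (acct_id=3, region=MT): no match → kept, t2 columns NULL.
- t1 row (acct_id=8, region=KW): no match → kept, t2 columns NULL.
- t1 row (acct_id=7, region=KW): no match → kept, t2 columns NULL.
- t1 row (acct_id=1, region=AX): matches 1 t2 row(s) → 1 output row(s).
- t1 row (acct_id=7, region=KW): no match → kept, t2 columns NULL.
- t1 row (acct_id=3, region=MT): no match → kept, t2 columns NULL.
After projecting and ordering:
t1.region | t2.kind | t2.amt
AX | debit | 98
AX | NULL | NULL
KW | NULL | NULL
KW | NULL | NULL
KW | NULL | NULL
MT | NULL | NULL
MT | NULL | NULL

(AX, debit, 98); (AX, NULL, NULL); (KW, NULL, NULL); (KW, NULL, NULL); (KW, NULL, NULL); (MT, NULL, NULL); (MT, NULL, NULL)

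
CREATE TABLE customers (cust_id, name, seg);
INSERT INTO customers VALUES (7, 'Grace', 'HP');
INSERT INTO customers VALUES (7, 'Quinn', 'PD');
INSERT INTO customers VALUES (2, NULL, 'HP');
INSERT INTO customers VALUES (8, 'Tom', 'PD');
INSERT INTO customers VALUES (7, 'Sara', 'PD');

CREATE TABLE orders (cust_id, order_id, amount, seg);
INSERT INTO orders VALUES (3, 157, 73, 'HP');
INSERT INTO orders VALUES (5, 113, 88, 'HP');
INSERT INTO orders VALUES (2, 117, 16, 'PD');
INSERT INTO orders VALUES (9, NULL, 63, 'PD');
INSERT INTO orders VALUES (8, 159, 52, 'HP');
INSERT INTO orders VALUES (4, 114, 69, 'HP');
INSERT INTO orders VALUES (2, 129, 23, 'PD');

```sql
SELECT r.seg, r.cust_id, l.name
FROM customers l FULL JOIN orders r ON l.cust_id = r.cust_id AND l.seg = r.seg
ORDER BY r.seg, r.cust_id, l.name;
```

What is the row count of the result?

12

FULL OUTER JOIN keeps every row from both sides; unmatched rows get NULL for the other side's columns.
Matching on l.cust_id = r.cust_id AND l.seg = r.seg.
Matched pairs: 0; unmatched l rows kept: 5; unmatched r rows kept: 7.
Total: 0 matched + 12 padded = 12 rows.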